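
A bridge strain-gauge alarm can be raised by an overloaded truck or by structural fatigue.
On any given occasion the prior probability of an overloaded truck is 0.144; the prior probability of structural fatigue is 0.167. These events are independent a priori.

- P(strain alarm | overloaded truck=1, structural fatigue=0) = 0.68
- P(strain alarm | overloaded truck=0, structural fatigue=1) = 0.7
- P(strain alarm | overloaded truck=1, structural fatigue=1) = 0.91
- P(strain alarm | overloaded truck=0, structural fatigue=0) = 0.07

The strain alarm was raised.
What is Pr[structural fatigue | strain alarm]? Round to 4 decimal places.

P(strain alarm) = 0.07×0.856×0.833 + 0.7×0.856×0.167 + 0.68×0.144×0.833 + 0.91×0.144×0.167 = 0.049913 + 0.100066 + 0.081567 + 0.021884 = 0.253430
Of this, 0.121950 comes from 0.100066 + 0.021884 (the structural fatigue=true cases).
P(structural fatigue | strain alarm) = 0.121950 / 0.253430 ≈ 0.4812

Pr[structural fatigue | strain alarm] ≈ 0.4812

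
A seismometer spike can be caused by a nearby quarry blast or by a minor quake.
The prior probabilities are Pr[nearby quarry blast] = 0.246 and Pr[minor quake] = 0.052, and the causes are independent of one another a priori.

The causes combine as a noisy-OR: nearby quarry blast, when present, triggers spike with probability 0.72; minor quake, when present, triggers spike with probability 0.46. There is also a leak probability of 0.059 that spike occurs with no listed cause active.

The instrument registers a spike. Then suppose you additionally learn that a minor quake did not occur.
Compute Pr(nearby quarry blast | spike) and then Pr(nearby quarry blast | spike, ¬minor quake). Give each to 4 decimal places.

Pr(nearby quarry blast | spike) ≈ 0.7483; Pr(nearby quarry blast | spike, ¬minor quake) ≈ 0.8029

Under noisy-OR, P(spike | causes) = 1 − (1−0.059)·∏(1−qᵢ) over the active causes.
Enumerate the 4 (nearby quarry blast, minor quake) configurations and weight by the priors:
  P(spike) = 0.059×0.754×0.948 + 0.49186×0.754×0.052 + 0.73652×0.246×0.948 + 0.857721×0.246×0.052
        = 0.042173 + 0.019285 + 0.171762 + 0.010972 = 0.244192
Configurations with nearby quarry blast contribute 0.182734, so
  P(nearby quarry blast | spike) = 0.182734 / 0.244192 ≈ 0.7483

Now also conditioning on minor quake≠true:
P(spike | ¬minor quake) = 0.059×0.754 + 0.73652×0.246 = 0.044486 + 0.181184 = 0.225670
Restricting to configurations with nearby quarry blast present: 0.73652×0.246 = 0.181184.
P(nearby quarry blast | spike, ¬minor quake) = 0.181184 / 0.225670 ≈ 0.8029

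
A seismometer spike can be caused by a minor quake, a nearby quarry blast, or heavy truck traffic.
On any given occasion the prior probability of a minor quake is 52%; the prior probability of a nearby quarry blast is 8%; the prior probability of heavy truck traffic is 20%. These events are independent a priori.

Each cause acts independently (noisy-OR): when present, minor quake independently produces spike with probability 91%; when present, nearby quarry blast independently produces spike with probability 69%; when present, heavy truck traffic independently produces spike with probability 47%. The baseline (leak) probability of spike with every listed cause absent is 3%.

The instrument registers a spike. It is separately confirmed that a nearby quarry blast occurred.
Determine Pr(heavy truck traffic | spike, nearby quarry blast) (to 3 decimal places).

Pr(heavy truck traffic | spike, nearby quarry blast) ≈ 0.214

Under noisy-OR, P(spike | causes) = 1 − (1−0.03)·∏(1−qᵢ) over the active causes.
Numerator (weight on configurations with heavy truck traffic): 0.080700 + 0.102508 = 0.183208
Normalizer over all consistent configurations: 0.6993·0.48·0.8 + 0.840629·0.48·0.2 + 0.972937·0.52·0.8 + 0.985657·0.52·0.2 = 0.856481
P(heavy truck traffic | spike, nearby quarry blast) = 0.183208/0.856481 ≈ 0.214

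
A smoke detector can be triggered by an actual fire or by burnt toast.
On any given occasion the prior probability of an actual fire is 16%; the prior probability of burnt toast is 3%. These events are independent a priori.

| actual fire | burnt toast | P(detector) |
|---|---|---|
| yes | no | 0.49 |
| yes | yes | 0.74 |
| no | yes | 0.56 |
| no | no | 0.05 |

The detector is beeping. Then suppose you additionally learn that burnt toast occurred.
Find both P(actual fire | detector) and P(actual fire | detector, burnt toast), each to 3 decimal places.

P(actual fire | detector) ≈ 0.592; P(actual fire | detector, burnt toast) ≈ 0.201

P(detector) = 0.05×0.84×0.97 + 0.56×0.84×0.03 + 0.49×0.16×0.97 + 0.74×0.16×0.03 = 0.040740 + 0.014112 + 0.076048 + 0.003552 = 0.134452
Of this, 0.079600 comes from 0.076048 + 0.003552 (the actual fire=true cases).
Hence the posterior is 0.079600/0.134452 ≈ 0.592.

With the extra evidence:
Sum P(detector|·) weighted by the priors over both values of actual fire:
  P(detector | burnt toast) = 0.56·0.84 + 0.74·0.16
        = 0.470400 + 0.118400 = 0.588800
Keeping only the actual fire-present terms gives 0.118400, so
  P(actual fire | detector, burnt toast) = 0.118400 / 0.588800 ≈ 0.201
— burnt toast explains away the evidence for actual fire.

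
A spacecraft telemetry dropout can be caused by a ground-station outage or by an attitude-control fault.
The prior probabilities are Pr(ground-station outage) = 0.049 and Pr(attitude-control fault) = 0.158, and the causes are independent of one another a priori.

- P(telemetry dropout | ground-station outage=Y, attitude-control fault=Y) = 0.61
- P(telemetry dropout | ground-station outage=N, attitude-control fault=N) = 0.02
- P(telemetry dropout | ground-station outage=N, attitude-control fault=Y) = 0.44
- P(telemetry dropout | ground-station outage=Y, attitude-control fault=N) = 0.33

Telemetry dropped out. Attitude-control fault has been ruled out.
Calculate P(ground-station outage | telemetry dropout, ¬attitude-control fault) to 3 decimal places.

For the numerator, keep only ground-station outage=true terms: 0.33·0.049 = 0.016170
The normalizing constant is 0.02·0.951 + 0.33·0.049 = 0.035190
Posterior = 0.016170 / 0.035190 ≈ 0.460

P(ground-station outage | telemetry dropout, ¬attitude-control fault) ≈ 0.460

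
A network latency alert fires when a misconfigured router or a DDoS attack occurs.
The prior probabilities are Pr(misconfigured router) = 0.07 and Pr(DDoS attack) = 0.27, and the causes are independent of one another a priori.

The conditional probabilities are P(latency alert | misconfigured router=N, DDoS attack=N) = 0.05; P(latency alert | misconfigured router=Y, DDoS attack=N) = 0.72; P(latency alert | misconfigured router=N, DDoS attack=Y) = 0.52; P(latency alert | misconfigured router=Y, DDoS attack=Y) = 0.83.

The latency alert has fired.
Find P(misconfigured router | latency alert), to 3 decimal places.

P(misconfigured router | latency alert) ≈ 0.242

P(latency alert) = 0.05×0.93×0.73 + 0.52×0.93×0.27 + 0.72×0.07×0.73 + 0.83×0.07×0.27 = 0.033945 + 0.130572 + 0.036792 + 0.015687 = 0.216996
Restricting to configurations with misconfigured router present: 0.036792 + 0.015687 = 0.052479.
Hence the posterior is 0.052479/0.216996 ≈ 0.242.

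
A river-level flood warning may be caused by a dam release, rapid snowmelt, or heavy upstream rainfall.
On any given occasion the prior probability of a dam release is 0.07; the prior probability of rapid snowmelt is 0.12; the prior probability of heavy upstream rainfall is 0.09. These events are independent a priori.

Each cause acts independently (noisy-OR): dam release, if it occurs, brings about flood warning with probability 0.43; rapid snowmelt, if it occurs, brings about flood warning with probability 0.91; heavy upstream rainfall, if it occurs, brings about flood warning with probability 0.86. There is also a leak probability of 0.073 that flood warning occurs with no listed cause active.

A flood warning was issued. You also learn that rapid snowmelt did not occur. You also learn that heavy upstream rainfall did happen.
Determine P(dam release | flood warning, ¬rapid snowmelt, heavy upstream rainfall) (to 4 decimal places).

Under noisy-OR, P(flood warning | causes) = 1 − (1−0.073)·∏(1−qᵢ) over the active causes.
Numerator (weight on configurations with dam release): 0.926025·0.07 = 0.064822
Normalizer over all consistent configurations: 0.87022·0.93 + 0.926025·0.07 = 0.874127
P(dam release | flood warning, ¬rapid snowmelt, heavy upstream rainfall) = 0.064822/0.874127 ≈ 0.0742

P(dam release | flood warning, ¬rapid snowmelt, heavy upstream rainfall) ≈ 0.0742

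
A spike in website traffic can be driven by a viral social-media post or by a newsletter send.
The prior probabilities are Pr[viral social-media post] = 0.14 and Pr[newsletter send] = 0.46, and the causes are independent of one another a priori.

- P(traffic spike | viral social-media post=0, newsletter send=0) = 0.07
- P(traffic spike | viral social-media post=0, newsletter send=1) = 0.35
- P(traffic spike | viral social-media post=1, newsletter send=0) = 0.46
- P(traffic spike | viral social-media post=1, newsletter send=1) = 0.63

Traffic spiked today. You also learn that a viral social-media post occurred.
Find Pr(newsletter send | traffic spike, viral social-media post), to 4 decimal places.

Pr(newsletter send | traffic spike, viral social-media post) ≈ 0.5385

Numerator (weight on configurations with newsletter send): 0.63×0.46 = 0.289800
The normalizing constant is 0.46×0.54 + 0.63×0.46 = 0.538200
Posterior = 0.289800 / 0.538200 ≈ 0.5385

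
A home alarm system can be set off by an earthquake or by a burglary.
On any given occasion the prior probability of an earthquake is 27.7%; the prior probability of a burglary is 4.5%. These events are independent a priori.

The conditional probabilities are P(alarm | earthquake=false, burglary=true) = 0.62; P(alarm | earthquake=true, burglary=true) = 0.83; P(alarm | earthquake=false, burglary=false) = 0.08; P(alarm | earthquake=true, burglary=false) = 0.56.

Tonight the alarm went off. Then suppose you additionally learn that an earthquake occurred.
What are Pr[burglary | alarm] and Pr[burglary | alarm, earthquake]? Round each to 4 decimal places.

Numerator (weight on configurations with burglary): 0.020172 + 0.010346 = 0.030518
The normalizing constant is 0.08×0.723×0.955 + 0.62×0.723×0.045 + 0.56×0.277×0.955 + 0.83×0.277×0.045 = 0.233895
P(burglary | alarm) = 0.030518/0.233895 ≈ 0.1305

Now also conditioning on earthquake=true:
By total probability over both values of burglary:
  P(alarm | earthquake) = 0.56*0.955 + 0.83*0.045
        = 0.534800 + 0.037350 = 0.572150
The terms with burglary present sum to 0.037350, so
  P(burglary | alarm, earthquake) = 0.037350 / 0.572150 ≈ 0.0653
The drop from 0.1305 to 0.0653 is the explaining-away (discounting) effect.

Pr[burglary | alarm] ≈ 0.1305; Pr[burglary | alarm, earthquake] ≈ 0.0653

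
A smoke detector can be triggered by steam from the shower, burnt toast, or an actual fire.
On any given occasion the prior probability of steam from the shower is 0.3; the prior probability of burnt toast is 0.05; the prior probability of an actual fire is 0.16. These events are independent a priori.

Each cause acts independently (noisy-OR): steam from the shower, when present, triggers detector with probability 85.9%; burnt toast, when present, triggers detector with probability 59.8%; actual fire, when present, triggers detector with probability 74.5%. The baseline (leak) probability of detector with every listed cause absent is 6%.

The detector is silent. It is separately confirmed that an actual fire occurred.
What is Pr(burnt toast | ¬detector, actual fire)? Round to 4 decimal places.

Pr(burnt toast | ¬detector, actual fire) ≈ 0.0207

Under noisy-OR, P(detector | causes) = 1 − (1−0.06)·∏(1−qᵢ) over the active causes.
Sum P(¬detector|·) weighted by the priors over the 4 (steam from the shower, burnt toast) configurations:
  P(¬detector | actual fire) = 0.2397*0.7*0.95 + 0.096359*0.7*0.05 + 0.033798*0.3*0.95 + 0.013587*0.3*0.05
        = 0.159401 + 0.003373 + 0.009632 + 0.000204 = 0.172610
Configurations with burnt toast contribute 0.003577, so
  P(burnt toast | ¬detector, actual fire) = 0.003577 / 0.172610 ≈ 0.0207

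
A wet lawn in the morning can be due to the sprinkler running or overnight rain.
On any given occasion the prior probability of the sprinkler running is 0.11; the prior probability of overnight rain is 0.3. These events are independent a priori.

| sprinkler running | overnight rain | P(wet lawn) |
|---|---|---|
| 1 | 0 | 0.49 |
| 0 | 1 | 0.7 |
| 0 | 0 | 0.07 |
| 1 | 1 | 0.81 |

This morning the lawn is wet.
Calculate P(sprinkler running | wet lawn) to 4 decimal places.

Weight on sprinkler running=true, given the evidence: 0.037730 + 0.026730 = 0.064460
Normalizer over all consistent configurations: 0.07*0.89*0.7 + 0.7*0.89*0.3 + 0.49*0.11*0.7 + 0.81*0.11*0.3 = 0.294970
Posterior = 0.064460 / 0.294970 ≈ 0.2185

P(sprinkler running | wet lawn) ≈ 0.2185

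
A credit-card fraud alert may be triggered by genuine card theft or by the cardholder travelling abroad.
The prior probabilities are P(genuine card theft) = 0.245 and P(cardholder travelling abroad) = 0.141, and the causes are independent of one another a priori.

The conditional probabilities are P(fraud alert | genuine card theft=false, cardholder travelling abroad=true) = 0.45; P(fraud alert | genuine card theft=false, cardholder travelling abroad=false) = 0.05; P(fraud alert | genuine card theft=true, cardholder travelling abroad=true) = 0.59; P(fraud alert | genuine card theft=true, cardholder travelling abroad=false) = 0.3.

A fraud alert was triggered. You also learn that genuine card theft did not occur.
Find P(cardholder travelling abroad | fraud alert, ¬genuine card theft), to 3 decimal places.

P(cardholder travelling abroad | fraud alert, ¬genuine card theft) ≈ 0.596

Weight on cardholder travelling abroad=true, given the evidence: 0.45·0.141 = 0.063450
Normalizer over all consistent configurations: 0.05·0.859 + 0.45·0.141 = 0.106400
P(cardholder travelling abroad | fraud alert, ¬genuine card theft) = 0.063450/0.106400 ≈ 0.596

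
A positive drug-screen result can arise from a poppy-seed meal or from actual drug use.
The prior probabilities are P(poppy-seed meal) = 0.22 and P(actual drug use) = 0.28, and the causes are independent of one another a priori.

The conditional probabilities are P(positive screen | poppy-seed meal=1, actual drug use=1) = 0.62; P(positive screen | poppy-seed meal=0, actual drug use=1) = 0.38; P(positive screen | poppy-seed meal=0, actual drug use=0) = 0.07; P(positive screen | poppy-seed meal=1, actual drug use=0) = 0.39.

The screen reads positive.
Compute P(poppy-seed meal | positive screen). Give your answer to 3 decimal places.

P(poppy-seed meal | positive screen) ≈ 0.450

For the numerator, keep only poppy-seed meal=true terms: 0.061776 + 0.038192 = 0.099968
Denominator P(positive screen): 0.07·0.78·0.72 + 0.38·0.78·0.28 + 0.39·0.22·0.72 + 0.62·0.22·0.28 = 0.222272
P(poppy-seed meal | positive screen) = 0.099968/0.222272 ≈ 0.450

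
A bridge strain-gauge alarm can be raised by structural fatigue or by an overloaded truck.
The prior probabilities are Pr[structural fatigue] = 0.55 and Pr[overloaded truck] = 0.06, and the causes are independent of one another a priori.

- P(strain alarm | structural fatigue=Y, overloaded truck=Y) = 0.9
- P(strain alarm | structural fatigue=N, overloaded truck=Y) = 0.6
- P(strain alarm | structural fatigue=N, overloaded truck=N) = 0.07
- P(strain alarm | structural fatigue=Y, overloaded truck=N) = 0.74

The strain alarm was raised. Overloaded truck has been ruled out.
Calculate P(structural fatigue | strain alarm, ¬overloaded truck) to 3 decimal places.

Numerator (weight on configurations with structural fatigue): 0.74×0.55 = 0.407000
The normalizing constant is 0.07×0.45 + 0.74×0.55 = 0.438500
Posterior = 0.407000 / 0.438500 ≈ 0.928

P(structural fatigue | strain alarm, ¬overloaded truck) ≈ 0.928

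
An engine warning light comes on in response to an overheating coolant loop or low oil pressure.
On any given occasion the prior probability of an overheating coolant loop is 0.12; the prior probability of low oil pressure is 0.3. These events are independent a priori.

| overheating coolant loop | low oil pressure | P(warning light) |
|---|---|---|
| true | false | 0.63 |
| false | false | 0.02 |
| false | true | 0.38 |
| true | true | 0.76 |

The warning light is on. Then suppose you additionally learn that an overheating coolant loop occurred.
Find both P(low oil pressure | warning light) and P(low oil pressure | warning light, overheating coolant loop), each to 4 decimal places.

P(low oil pressure | warning light) ≈ 0.6618; P(low oil pressure | warning light, overheating coolant loop) ≈ 0.3408

P(warning light) = 0.02*0.88*0.7 + 0.38*0.88*0.3 + 0.63*0.12*0.7 + 0.76*0.12*0.3 = 0.012320 + 0.100320 + 0.052920 + 0.027360 = 0.192920
Of this, 0.127680 comes from 0.100320 + 0.027360 (the low oil pressure=true cases).
So P(low oil pressure | warning light) = 0.127680/0.192920 ≈ 0.6618.

With the extra evidence:
Numerator (weight on configurations with low oil pressure): 0.76·0.3 = 0.228000
Normalizer over all consistent configurations: 0.63·0.7 + 0.76·0.3 = 0.669000
Posterior = 0.228000 / 0.669000 ≈ 0.3408
Conditioning on overheating coolant loop lowers the posterior on low oil pressure: the classic explaining-away effect in a common-effect structure.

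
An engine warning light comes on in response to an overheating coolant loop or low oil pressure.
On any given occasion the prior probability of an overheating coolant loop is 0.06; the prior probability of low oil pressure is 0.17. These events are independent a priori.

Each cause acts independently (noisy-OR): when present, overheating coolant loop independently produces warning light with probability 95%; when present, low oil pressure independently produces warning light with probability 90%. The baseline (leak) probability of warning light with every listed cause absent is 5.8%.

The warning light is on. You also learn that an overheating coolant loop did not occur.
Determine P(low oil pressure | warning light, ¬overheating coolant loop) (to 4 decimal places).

Under noisy-OR, P(warning light | causes) = 1 − (1−0.058)·∏(1−qᵢ) over the active causes.
Weight on low oil pressure=true, given the evidence: 0.9058·0.17 = 0.153986
Denominator P(warning light | ¬overheating coolant loop): 0.058·0.83 + 0.9058·0.17 = 0.202126
P(low oil pressure | warning light, ¬overheating coolant loop) = 0.153986/0.202126 ≈ 0.7618

P(low oil pressure | warning light, ¬overheating coolant loop) ≈ 0.7618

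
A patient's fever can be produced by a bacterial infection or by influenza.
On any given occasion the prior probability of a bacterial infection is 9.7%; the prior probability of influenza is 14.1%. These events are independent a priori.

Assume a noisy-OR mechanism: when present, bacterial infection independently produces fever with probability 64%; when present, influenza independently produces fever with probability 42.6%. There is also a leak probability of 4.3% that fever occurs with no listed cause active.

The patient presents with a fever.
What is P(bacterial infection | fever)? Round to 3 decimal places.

Under noisy-OR, P(fever | causes) = 1 − (1−0.043)·∏(1−qᵢ) over the active causes.
P(fever) = 0.043·0.903·0.859 + 0.450682·0.903·0.141 + 0.65548·0.097·0.859 + 0.802246·0.097·0.141 = 0.033354 + 0.057382 + 0.054617 + 0.010972 = 0.156325
The bacterial infection-present share is 0.054617 + 0.010972 = 0.065589.
Hence the posterior is 0.065589/0.156325 ≈ 0.420.

P(bacterial infection | fever) ≈ 0.420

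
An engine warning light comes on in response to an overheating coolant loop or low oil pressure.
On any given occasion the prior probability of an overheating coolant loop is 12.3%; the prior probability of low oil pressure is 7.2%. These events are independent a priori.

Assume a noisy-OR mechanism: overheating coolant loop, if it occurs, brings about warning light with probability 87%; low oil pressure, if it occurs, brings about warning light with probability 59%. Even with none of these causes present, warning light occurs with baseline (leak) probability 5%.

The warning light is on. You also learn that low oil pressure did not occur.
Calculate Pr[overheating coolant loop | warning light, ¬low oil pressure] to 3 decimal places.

Under noisy-OR, P(warning light | causes) = 1 − (1−0.05)·∏(1−qᵢ) over the active causes.
P(warning light | ¬low oil pressure) = 0.05·0.877 + 0.8765·0.123 = 0.043850 + 0.107809 = 0.151659
Of this, 0.107809 comes from 0.8765·0.123 (the overheating coolant loop=true cases).
So P(overheating coolant loop | warning light, ¬low oil pressure) = 0.107809/0.151659 ≈ 0.711.

Pr[overheating coolant loop | warning light, ¬low oil pressure] ≈ 0.711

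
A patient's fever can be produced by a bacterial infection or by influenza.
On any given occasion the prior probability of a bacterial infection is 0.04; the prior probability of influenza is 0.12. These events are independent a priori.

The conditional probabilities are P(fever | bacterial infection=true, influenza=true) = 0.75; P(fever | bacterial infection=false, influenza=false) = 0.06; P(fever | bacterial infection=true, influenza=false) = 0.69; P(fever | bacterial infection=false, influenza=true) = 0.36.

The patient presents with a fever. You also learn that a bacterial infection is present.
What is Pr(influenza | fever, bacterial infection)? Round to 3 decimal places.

Pr(influenza | fever, bacterial infection) ≈ 0.129

P(fever | bacterial infection) = 0.69·0.88 + 0.75·0.12 = 0.607200 + 0.090000 = 0.697200
Restricting to configurations with influenza present: 0.75·0.12 = 0.090000.
So P(influenza | fever, bacterial infection) = 0.090000/0.697200 ≈ 0.129.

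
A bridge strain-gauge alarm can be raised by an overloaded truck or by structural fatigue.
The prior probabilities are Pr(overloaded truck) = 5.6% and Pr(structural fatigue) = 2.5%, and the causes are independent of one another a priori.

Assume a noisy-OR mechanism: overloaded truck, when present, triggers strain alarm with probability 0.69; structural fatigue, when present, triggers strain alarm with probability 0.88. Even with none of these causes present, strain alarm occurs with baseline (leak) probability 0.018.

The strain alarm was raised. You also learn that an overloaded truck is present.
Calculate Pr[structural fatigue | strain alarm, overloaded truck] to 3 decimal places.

Under noisy-OR, P(strain alarm | causes) = 1 − (1−0.018)·∏(1−qᵢ) over the active causes.
Weight on structural fatigue=true, given the evidence: 0.96347×0.025 = 0.024087
Normalizer over all consistent configurations: 0.69558×0.975 + 0.96347×0.025 = 0.702277
P(structural fatigue | strain alarm, overloaded truck) = 0.024087/0.702277 ≈ 0.034

Pr[structural fatigue | strain alarm, overloaded truck] ≈ 0.034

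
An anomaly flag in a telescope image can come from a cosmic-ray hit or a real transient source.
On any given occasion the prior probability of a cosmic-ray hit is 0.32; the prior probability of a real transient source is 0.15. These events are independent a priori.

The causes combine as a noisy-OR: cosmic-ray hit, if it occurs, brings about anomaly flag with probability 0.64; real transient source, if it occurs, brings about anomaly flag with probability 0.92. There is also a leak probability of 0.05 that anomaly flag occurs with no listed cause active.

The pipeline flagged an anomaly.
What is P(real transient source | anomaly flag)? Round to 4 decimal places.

Under noisy-OR, P(anomaly flag | causes) = 1 − (1−0.05)·∏(1−qᵢ) over the active causes.
Weight on real transient source=true, given the evidence: 0.094248 + 0.046687 = 0.140935
Normalizer over all consistent configurations: 0.05*0.68*0.85 + 0.924*0.68*0.15 + 0.658*0.32*0.85 + 0.97264*0.32*0.15 = 0.348811
P(real transient source | anomaly flag) = 0.140935/0.348811 ≈ 0.4040

P(real transient source | anomaly flag) ≈ 0.4040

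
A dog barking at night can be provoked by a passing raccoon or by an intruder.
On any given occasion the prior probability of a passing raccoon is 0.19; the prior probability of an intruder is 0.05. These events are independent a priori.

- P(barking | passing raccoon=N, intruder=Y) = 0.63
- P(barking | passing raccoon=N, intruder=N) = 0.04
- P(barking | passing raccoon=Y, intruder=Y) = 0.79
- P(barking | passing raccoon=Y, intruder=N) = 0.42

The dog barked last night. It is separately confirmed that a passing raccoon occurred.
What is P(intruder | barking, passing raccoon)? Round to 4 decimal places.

P(barking | passing raccoon) = 0.42*0.95 + 0.79*0.05 = 0.399000 + 0.039500 = 0.438500
Of this, 0.039500 comes from 0.79*0.05 (the intruder=true cases).
P(intruder | barking, passing raccoon) = 0.039500 / 0.438500 ≈ 0.0901

P(intruder | barking, passing raccoon) ≈ 0.0901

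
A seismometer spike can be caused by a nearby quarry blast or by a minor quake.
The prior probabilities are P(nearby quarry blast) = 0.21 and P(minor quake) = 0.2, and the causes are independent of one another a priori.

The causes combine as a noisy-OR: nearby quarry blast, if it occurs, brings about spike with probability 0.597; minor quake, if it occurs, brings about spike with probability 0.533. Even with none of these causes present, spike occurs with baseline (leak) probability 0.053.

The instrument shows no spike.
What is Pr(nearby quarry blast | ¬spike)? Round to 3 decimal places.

Under noisy-OR, P(spike | causes) = 1 − (1−0.053)·∏(1−qᵢ) over the active causes.
By total probability over the 4 (nearby quarry blast, minor quake) configurations:
  P(¬spike) = 0.947*0.79*0.8 + 0.442249*0.79*0.2 + 0.381641*0.21*0.8 + 0.178226*0.21*0.2
        = 0.598504 + 0.069875 + 0.064116 + 0.007485 = 0.739980
Keeping only the nearby quarry blast-present terms gives 0.071601, so
  P(nearby quarry blast | ¬spike) = 0.071601 / 0.739980 ≈ 0.097

Pr(nearby quarry blast | ¬spike) ≈ 0.097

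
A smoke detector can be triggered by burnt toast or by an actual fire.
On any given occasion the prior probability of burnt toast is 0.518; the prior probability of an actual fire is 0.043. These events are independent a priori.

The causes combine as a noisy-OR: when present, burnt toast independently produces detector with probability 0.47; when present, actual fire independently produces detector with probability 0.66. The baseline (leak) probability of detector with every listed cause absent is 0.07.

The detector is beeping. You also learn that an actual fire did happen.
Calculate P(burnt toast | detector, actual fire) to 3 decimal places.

P(burnt toast | detector, actual fire) ≈ 0.567

Under noisy-OR, P(detector | causes) = 1 − (1−0.07)·∏(1−qᵢ) over the active causes.
Weight on burnt toast=true, given the evidence: 0.832414×0.518 = 0.431190
Normalizer over all consistent configurations: 0.6838×0.482 + 0.832414×0.518 = 0.760782
P(burnt toast | detector, actual fire) = 0.431190/0.760782 ≈ 0.567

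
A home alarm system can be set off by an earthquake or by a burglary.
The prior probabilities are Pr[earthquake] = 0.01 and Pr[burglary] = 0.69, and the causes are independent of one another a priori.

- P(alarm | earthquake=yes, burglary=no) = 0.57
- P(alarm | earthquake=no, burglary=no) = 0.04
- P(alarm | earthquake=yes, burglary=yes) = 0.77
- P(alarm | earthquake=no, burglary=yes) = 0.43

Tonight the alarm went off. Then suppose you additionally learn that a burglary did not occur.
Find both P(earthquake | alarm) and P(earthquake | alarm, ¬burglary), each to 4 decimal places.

Enumerate the 4 (earthquake, burglary) configurations and weight by the priors:
  P(alarm) = 0.04×0.99×0.31 + 0.43×0.99×0.69 + 0.57×0.01×0.31 + 0.77×0.01×0.69
        = 0.012276 + 0.293733 + 0.001767 + 0.005313 = 0.313089
Keeping only the earthquake-present terms gives 0.007080, so
  P(earthquake | alarm) = 0.007080 / 0.313089 ≈ 0.0226

With the extra evidence:
P(alarm | ¬burglary) = 0.04·0.99 + 0.57·0.01 = 0.039600 + 0.005700 = 0.045300
The earthquake-present share is 0.57·0.01 = 0.005700.
P(earthquake | alarm, ¬burglary) = 0.005700 / 0.045300 ≈ 0.1258

P(earthquake | alarm) ≈ 0.0226; P(earthquake | alarm, ¬burglary) ≈ 0.1258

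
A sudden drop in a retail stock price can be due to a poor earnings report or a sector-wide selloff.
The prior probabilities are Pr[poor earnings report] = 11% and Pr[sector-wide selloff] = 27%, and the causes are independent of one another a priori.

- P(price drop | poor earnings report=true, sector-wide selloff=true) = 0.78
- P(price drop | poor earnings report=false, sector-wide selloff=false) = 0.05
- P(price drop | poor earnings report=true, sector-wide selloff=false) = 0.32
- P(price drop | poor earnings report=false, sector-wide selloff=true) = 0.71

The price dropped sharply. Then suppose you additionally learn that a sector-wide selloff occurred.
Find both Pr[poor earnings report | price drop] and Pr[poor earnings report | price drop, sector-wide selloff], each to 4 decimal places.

Pr[poor earnings report | price drop] ≈ 0.1939; Pr[poor earnings report | price drop, sector-wide selloff] ≈ 0.1195

P(price drop) = 0.05×0.89×0.73 + 0.71×0.89×0.27 + 0.32×0.11×0.73 + 0.78×0.11×0.27 = 0.032485 + 0.170613 + 0.025696 + 0.023166 = 0.251960
Restricting to configurations with poor earnings report present: 0.025696 + 0.023166 = 0.048862.
P(poor earnings report | price drop) = 0.048862 / 0.251960 ≈ 0.1939

Now also conditioning on sector-wide selloff=true:
By total probability over both values of poor earnings report:
  P(price drop | sector-wide selloff) = 0.71·0.89 + 0.78·0.11
        = 0.631900 + 0.085800 = 0.717700
The terms with poor earnings report present sum to 0.085800, so
  P(poor earnings report | price drop, sector-wide selloff) = 0.085800 / 0.717700 ≈ 0.1195
— sector-wide selloff explains away the evidence for poor earnings report.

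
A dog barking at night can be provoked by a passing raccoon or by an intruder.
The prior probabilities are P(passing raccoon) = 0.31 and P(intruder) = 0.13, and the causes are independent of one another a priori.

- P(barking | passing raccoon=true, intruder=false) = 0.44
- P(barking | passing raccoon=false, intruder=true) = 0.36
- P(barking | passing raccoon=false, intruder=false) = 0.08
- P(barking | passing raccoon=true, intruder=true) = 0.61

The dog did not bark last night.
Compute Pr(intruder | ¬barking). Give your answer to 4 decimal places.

P(¬barking) = 0.92·0.69·0.87 + 0.64·0.69·0.13 + 0.56·0.31·0.87 + 0.39·0.31·0.13 = 0.552276 + 0.057408 + 0.151032 + 0.015717 = 0.776433
Restricting to configurations with intruder present: 0.057408 + 0.015717 = 0.073125.
Hence the posterior is 0.073125/0.776433 ≈ 0.0942.

Pr(intruder | ¬barking) ≈ 0.0942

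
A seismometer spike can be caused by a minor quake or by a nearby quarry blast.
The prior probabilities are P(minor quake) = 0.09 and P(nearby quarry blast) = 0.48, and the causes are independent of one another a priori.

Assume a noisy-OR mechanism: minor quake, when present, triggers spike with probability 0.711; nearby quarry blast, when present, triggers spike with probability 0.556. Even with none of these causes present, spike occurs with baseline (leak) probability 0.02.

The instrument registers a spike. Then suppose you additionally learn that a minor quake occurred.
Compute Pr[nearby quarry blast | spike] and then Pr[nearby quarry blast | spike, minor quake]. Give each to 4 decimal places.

Pr[nearby quarry blast | spike] ≈ 0.8687; Pr[nearby quarry blast | spike, minor quake] ≈ 0.5296

Under noisy-OR, P(spike | causes) = 1 − (1−0.02)·∏(1−qᵢ) over the active causes.
For the numerator, keep only nearby quarry blast=true terms: 0.246740 + 0.037768 = 0.284508
Normalizer over all consistent configurations: 0.02·0.91·0.52 + 0.56488·0.91·0.48 + 0.71678·0.09·0.52 + 0.87425·0.09·0.48 = 0.327517
Posterior = 0.284508 / 0.327517 ≈ 0.8687

Now also conditioning on minor quake=true:
Sum P(spike|·) weighted by the priors over both values of nearby quarry blast:
  P(spike | minor quake) = 0.71678*0.52 + 0.87425*0.48
        = 0.372726 + 0.419640 = 0.792366
Configurations with nearby quarry blast contribute 0.419640, so
  P(nearby quarry blast | spike, minor quake) = 0.419640 / 0.792366 ≈ 0.5296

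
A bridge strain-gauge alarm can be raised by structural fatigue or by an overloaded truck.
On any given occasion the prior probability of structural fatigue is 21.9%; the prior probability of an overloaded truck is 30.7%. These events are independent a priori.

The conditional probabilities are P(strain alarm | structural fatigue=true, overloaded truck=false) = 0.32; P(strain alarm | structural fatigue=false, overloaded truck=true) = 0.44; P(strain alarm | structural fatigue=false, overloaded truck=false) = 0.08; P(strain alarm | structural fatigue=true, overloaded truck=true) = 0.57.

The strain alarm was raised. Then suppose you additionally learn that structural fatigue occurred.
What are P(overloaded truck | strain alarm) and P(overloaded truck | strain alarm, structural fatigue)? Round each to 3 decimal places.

P(overloaded truck | strain alarm) ≈ 0.610; P(overloaded truck | strain alarm, structural fatigue) ≈ 0.441

P(strain alarm) = 0.08·0.781·0.693 + 0.44·0.781·0.307 + 0.32·0.219·0.693 + 0.57·0.219·0.307 = 0.043299 + 0.105497 + 0.048565 + 0.038323 = 0.235684
Of this, 0.143820 comes from 0.105497 + 0.038323 (the overloaded truck=true cases).
P(overloaded truck | strain alarm) = 0.143820 / 0.235684 ≈ 0.610

Now also conditioning on structural fatigue=true:
P(strain alarm | structural fatigue) = 0.32·0.693 + 0.57·0.307 = 0.221760 + 0.174990 = 0.396750
Of this, 0.174990 comes from 0.57·0.307 (the overloaded truck=true cases).
So P(overloaded truck | strain alarm, structural fatigue) = 0.174990/0.396750 ≈ 0.441.
Conditioning on structural fatigue lowers the posterior on overloaded truck: the classic explaining-away effect in a common-effect structure.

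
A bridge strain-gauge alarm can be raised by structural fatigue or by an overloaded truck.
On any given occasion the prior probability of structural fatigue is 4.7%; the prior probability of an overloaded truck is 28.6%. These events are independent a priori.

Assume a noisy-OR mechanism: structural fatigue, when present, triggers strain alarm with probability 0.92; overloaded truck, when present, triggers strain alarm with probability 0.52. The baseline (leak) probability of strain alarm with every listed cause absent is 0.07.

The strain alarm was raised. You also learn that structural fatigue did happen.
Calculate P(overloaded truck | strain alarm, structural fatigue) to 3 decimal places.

Under noisy-OR, P(strain alarm | causes) = 1 − (1−0.07)·∏(1−qᵢ) over the active causes.
Enumerate both values of overloaded truck and weight by the priors:
  P(strain alarm | structural fatigue) = 0.9256·0.714 + 0.964288·0.286
        = 0.660878 + 0.275786 = 0.936664
Configurations with overloaded truck contribute 0.275786, so
  P(overloaded truck | strain alarm, structural fatigue) = 0.275786 / 0.936664 ≈ 0.294

P(overloaded truck | strain alarm, structural fatigue) ≈ 0.294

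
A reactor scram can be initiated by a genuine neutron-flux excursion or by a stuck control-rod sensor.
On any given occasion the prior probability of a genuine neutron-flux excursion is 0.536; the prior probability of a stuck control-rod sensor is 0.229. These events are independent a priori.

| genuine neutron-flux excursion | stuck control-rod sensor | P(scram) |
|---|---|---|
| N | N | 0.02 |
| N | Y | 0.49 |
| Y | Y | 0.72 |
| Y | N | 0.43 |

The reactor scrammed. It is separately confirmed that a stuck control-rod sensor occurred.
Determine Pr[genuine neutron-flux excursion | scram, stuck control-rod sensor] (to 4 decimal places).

Sum P(scram|·) weighted by the priors over both values of genuine neutron-flux excursion:
  P(scram | stuck control-rod sensor) = 0.49·0.464 + 0.72·0.536
        = 0.227360 + 0.385920 = 0.613280
Keeping only the genuine neutron-flux excursion-present terms gives 0.385920, so
  P(genuine neutron-flux excursion | scram, stuck control-rod sensor) = 0.385920 / 0.613280 ≈ 0.6293

Pr[genuine neutron-flux excursion | scram, stuck control-rod sensor] ≈ 0.6293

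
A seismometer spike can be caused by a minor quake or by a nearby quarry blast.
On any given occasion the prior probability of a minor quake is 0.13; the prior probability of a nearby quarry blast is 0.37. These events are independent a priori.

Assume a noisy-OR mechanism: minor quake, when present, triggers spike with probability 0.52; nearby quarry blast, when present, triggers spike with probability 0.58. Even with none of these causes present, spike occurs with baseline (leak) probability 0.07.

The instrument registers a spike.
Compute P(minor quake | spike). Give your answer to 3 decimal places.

P(minor quake | spike) ≈ 0.265

Under noisy-OR, P(spike | causes) = 1 − (1−0.07)·∏(1−qᵢ) over the active causes.
Numerator (weight on configurations with minor quake): 0.045340 + 0.039082 = 0.084422
Denominator P(spike): 0.07×0.87×0.63 + 0.6094×0.87×0.37 + 0.5536×0.13×0.63 + 0.812512×0.13×0.37 = 0.318955
Posterior = 0.084422 / 0.318955 ≈ 0.265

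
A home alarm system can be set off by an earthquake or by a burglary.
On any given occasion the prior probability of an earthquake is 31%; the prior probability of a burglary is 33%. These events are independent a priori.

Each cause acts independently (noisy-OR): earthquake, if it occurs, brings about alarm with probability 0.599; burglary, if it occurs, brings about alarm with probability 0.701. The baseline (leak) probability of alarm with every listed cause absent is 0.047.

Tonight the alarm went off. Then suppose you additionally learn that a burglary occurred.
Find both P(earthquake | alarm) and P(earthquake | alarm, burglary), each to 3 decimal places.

P(earthquake | alarm) ≈ 0.543; P(earthquake | alarm, burglary) ≈ 0.358

Under noisy-OR, P(alarm | causes) = 1 − (1−0.047)·∏(1−qᵢ) over the active causes.
For the numerator, keep only earthquake=true terms: 0.128327 + 0.090611 = 0.218938
The normalizing constant is 0.047*0.69*0.67 + 0.715053*0.69*0.33 + 0.617847*0.31*0.67 + 0.885736*0.31*0.33 = 0.403484
P(earthquake | alarm) = 0.218938/0.403484 ≈ 0.543

With the extra evidence:
Sum P(alarm|·) weighted by the priors over both values of earthquake:
  P(alarm | burglary) = 0.715053*0.69 + 0.885736*0.31
        = 0.493387 + 0.274578 = 0.767965
The terms with earthquake present sum to 0.274578, so
  P(earthquake | alarm, burglary) = 0.274578 / 0.767965 ≈ 0.358
This is intercausal reasoning (explaining away): once burglary accounts for the alarm, earthquake becomes less likely.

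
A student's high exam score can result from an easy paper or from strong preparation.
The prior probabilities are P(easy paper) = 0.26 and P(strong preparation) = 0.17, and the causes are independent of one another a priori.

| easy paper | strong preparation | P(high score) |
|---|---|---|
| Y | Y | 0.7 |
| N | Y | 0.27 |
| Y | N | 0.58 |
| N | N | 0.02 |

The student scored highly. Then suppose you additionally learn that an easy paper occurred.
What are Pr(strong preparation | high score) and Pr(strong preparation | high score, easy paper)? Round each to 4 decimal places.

Weight on strong preparation=true, given the evidence: 0.033966 + 0.030940 = 0.064906
Denominator P(high score): 0.02·0.74·0.83 + 0.27·0.74·0.17 + 0.58·0.26·0.83 + 0.7·0.26·0.17 = 0.202354
Posterior = 0.064906 / 0.202354 ≈ 0.3208

Now condition on the additional information:
By total probability over both values of strong preparation:
  P(high score | easy paper) = 0.58·0.83 + 0.7·0.17
        = 0.481400 + 0.119000 = 0.600400
Configurations with strong preparation contribute 0.119000, so
  P(strong preparation | high score, easy paper) = 0.119000 / 0.600400 ≈ 0.1982
Conditioning on easy paper lowers the posterior on strong preparation: the classic explaining-away effect in a common-effect structure.

Pr(strong preparation | high score) ≈ 0.3208; Pr(strong preparation | high score, easy paper) ≈ 0.1982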